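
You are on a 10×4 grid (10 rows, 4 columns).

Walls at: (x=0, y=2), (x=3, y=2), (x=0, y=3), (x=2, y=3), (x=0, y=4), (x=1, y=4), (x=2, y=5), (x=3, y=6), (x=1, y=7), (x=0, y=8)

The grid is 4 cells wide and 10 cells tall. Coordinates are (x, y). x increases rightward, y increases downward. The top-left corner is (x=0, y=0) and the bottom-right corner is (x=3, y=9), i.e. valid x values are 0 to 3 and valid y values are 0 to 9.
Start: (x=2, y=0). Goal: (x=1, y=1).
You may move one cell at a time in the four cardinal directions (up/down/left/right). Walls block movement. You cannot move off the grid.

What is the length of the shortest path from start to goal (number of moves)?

BFS from (x=2, y=0) until reaching (x=1, y=1):
  Distance 0: (x=2, y=0)
  Distance 1: (x=1, y=0), (x=3, y=0), (x=2, y=1)
  Distance 2: (x=0, y=0), (x=1, y=1), (x=3, y=1), (x=2, y=2)  <- goal reached here
One shortest path (2 moves): (x=2, y=0) -> (x=1, y=0) -> (x=1, y=1)

Answer: Shortest path length: 2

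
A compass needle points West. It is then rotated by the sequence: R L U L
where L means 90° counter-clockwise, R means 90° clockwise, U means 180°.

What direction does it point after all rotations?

Start: West
  R (right (90° clockwise)) -> North
  L (left (90° counter-clockwise)) -> West
  U (U-turn (180°)) -> East
  L (left (90° counter-clockwise)) -> North
Final: North

Answer: Final heading: North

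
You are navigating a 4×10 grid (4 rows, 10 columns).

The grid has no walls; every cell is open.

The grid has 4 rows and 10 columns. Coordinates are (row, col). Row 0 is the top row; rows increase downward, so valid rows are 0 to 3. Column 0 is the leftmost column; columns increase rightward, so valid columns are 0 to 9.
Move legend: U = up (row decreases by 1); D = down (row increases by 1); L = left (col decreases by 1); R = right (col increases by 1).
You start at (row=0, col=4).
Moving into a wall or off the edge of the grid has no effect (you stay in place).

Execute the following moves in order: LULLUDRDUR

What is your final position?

Start: (row=0, col=4)
  L (left): (row=0, col=4) -> (row=0, col=3)
  U (up): blocked, stay at (row=0, col=3)
  L (left): (row=0, col=3) -> (row=0, col=2)
  L (left): (row=0, col=2) -> (row=0, col=1)
  U (up): blocked, stay at (row=0, col=1)
  D (down): (row=0, col=1) -> (row=1, col=1)
  R (right): (row=1, col=1) -> (row=1, col=2)
  D (down): (row=1, col=2) -> (row=2, col=2)
  U (up): (row=2, col=2) -> (row=1, col=2)
  R (right): (row=1, col=2) -> (row=1, col=3)
Final: (row=1, col=3)

Answer: Final position: (row=1, col=3)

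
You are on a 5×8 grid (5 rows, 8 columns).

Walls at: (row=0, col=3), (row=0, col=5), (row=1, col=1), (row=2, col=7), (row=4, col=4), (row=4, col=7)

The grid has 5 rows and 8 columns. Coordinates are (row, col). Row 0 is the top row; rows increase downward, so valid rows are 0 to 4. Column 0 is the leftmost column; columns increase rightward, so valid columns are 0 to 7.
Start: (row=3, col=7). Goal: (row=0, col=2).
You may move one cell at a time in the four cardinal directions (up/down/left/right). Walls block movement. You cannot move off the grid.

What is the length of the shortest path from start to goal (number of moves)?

BFS from (row=3, col=7) until reaching (row=0, col=2):
  Distance 0: (row=3, col=7)
  Distance 1: (row=3, col=6)
  Distance 2: (row=2, col=6), (row=3, col=5), (row=4, col=6)
  Distance 3: (row=1, col=6), (row=2, col=5), (row=3, col=4), (row=4, col=5)
  Distance 4: (row=0, col=6), (row=1, col=5), (row=1, col=7), (row=2, col=4), (row=3, col=3)
  Distance 5: (row=0, col=7), (row=1, col=4), (row=2, col=3), (row=3, col=2), (row=4, col=3)
  Distance 6: (row=0, col=4), (row=1, col=3), (row=2, col=2), (row=3, col=1), (row=4, col=2)
  Distance 7: (row=1, col=2), (row=2, col=1), (row=3, col=0), (row=4, col=1)
  Distance 8: (row=0, col=2), (row=2, col=0), (row=4, col=0)  <- goal reached here
One shortest path (8 moves): (row=3, col=7) -> (row=3, col=6) -> (row=3, col=5) -> (row=3, col=4) -> (row=3, col=3) -> (row=3, col=2) -> (row=2, col=2) -> (row=1, col=2) -> (row=0, col=2)

Answer: Shortest path length: 8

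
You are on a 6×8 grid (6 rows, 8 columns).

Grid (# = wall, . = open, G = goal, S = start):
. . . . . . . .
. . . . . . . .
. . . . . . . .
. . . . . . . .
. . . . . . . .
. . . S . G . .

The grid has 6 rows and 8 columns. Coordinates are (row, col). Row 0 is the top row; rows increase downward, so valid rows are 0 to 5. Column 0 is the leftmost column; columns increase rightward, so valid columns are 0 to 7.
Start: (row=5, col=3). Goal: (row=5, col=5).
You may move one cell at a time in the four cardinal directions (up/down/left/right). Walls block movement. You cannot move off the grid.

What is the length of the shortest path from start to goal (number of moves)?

Answer: Shortest path length: 2

Derivation:
BFS from (row=5, col=3) until reaching (row=5, col=5):
  Distance 0: (row=5, col=3)
  Distance 1: (row=4, col=3), (row=5, col=2), (row=5, col=4)
  Distance 2: (row=3, col=3), (row=4, col=2), (row=4, col=4), (row=5, col=1), (row=5, col=5)  <- goal reached here
One shortest path (2 moves): (row=5, col=3) -> (row=5, col=4) -> (row=5, col=5)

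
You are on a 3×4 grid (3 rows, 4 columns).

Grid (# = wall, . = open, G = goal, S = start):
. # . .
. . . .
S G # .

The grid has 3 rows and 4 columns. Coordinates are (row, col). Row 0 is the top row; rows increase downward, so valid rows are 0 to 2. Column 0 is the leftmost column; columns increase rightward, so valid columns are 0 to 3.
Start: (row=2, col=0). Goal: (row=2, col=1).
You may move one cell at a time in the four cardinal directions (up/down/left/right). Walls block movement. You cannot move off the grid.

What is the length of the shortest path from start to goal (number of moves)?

Answer: Shortest path length: 1

Derivation:
BFS from (row=2, col=0) until reaching (row=2, col=1):
  Distance 0: (row=2, col=0)
  Distance 1: (row=1, col=0), (row=2, col=1)  <- goal reached here
One shortest path (1 moves): (row=2, col=0) -> (row=2, col=1)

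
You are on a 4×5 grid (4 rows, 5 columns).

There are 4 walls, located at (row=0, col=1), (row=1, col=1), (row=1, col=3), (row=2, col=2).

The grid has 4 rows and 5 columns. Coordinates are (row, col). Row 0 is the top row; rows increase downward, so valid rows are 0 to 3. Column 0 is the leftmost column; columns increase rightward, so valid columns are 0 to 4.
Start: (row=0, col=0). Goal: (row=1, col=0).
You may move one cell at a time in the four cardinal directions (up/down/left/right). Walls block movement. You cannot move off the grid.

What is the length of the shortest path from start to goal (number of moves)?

Answer: Shortest path length: 1

Derivation:
BFS from (row=0, col=0) until reaching (row=1, col=0):
  Distance 0: (row=0, col=0)
  Distance 1: (row=1, col=0)  <- goal reached here
One shortest path (1 moves): (row=0, col=0) -> (row=1, col=0)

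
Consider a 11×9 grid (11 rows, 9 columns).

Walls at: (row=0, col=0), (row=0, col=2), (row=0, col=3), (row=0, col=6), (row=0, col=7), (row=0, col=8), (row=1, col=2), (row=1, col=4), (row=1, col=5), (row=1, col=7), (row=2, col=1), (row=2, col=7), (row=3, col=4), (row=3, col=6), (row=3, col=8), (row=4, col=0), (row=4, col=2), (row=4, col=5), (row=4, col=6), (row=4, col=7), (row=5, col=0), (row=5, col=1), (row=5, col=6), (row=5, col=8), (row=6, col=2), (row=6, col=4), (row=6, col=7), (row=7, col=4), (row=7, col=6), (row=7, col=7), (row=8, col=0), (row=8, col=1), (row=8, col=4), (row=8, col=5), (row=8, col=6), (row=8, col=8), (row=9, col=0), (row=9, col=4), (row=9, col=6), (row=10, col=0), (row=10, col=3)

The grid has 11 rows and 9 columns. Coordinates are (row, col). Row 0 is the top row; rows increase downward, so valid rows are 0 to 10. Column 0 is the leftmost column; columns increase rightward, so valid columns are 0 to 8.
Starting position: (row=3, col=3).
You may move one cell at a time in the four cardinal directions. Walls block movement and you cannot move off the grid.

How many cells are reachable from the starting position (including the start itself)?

Answer: Reachable cells: 40

Derivation:
BFS flood-fill from (row=3, col=3):
  Distance 0: (row=3, col=3)
  Distance 1: (row=2, col=3), (row=3, col=2), (row=4, col=3)
  Distance 2: (row=1, col=3), (row=2, col=2), (row=2, col=4), (row=3, col=1), (row=4, col=4), (row=5, col=3)
  Distance 3: (row=2, col=5), (row=3, col=0), (row=4, col=1), (row=5, col=2), (row=5, col=4), (row=6, col=3)
  Distance 4: (row=2, col=0), (row=2, col=6), (row=3, col=5), (row=5, col=5), (row=7, col=3)
  Distance 5: (row=1, col=0), (row=1, col=6), (row=6, col=5), (row=7, col=2), (row=8, col=3)
  Distance 6: (row=1, col=1), (row=6, col=6), (row=7, col=1), (row=7, col=5), (row=8, col=2), (row=9, col=3)
  Distance 7: (row=0, col=1), (row=6, col=1), (row=7, col=0), (row=9, col=2)
  Distance 8: (row=6, col=0), (row=9, col=1), (row=10, col=2)
  Distance 9: (row=10, col=1)
Total reachable: 40 (grid has 58 open cells total)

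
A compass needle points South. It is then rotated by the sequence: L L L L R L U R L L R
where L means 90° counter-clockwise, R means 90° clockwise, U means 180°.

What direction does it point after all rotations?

Answer: Final heading: North

Derivation:
Start: South
  L (left (90° counter-clockwise)) -> East
  L (left (90° counter-clockwise)) -> North
  L (left (90° counter-clockwise)) -> West
  L (left (90° counter-clockwise)) -> South
  R (right (90° clockwise)) -> West
  L (left (90° counter-clockwise)) -> South
  U (U-turn (180°)) -> North
  R (right (90° clockwise)) -> East
  L (left (90° counter-clockwise)) -> North
  L (left (90° counter-clockwise)) -> West
  R (right (90° clockwise)) -> North
Final: North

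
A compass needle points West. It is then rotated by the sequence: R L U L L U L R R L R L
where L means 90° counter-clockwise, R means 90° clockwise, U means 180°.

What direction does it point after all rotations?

Answer: Final heading: East

Derivation:
Start: West
  R (right (90° clockwise)) -> North
  L (left (90° counter-clockwise)) -> West
  U (U-turn (180°)) -> East
  L (left (90° counter-clockwise)) -> North
  L (left (90° counter-clockwise)) -> West
  U (U-turn (180°)) -> East
  L (left (90° counter-clockwise)) -> North
  R (right (90° clockwise)) -> East
  R (right (90° clockwise)) -> South
  L (left (90° counter-clockwise)) -> East
  R (right (90° clockwise)) -> South
  L (left (90° counter-clockwise)) -> East
Final: East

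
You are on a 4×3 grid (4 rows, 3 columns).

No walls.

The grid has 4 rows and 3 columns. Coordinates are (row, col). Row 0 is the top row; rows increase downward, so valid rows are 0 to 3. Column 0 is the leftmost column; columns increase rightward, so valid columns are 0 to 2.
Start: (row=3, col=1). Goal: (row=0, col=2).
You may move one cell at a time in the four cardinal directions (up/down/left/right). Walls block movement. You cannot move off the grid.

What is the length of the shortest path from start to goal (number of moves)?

BFS from (row=3, col=1) until reaching (row=0, col=2):
  Distance 0: (row=3, col=1)
  Distance 1: (row=2, col=1), (row=3, col=0), (row=3, col=2)
  Distance 2: (row=1, col=1), (row=2, col=0), (row=2, col=2)
  Distance 3: (row=0, col=1), (row=1, col=0), (row=1, col=2)
  Distance 4: (row=0, col=0), (row=0, col=2)  <- goal reached here
One shortest path (4 moves): (row=3, col=1) -> (row=3, col=2) -> (row=2, col=2) -> (row=1, col=2) -> (row=0, col=2)

Answer: Shortest path length: 4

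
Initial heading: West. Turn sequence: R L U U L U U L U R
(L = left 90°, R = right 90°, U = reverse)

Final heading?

Start: West
  R (right (90° clockwise)) -> North
  L (left (90° counter-clockwise)) -> West
  U (U-turn (180°)) -> East
  U (U-turn (180°)) -> West
  L (left (90° counter-clockwise)) -> South
  U (U-turn (180°)) -> North
  U (U-turn (180°)) -> South
  L (left (90° counter-clockwise)) -> East
  U (U-turn (180°)) -> West
  R (right (90° clockwise)) -> North
Final: North

Answer: Final heading: North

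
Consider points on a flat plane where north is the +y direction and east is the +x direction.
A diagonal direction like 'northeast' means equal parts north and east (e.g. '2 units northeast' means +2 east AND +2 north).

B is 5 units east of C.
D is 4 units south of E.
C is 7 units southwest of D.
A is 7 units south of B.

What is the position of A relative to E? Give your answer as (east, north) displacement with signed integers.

Answer: A is at (east=-2, north=-18) relative to E.

Derivation:
Place E at the origin (east=0, north=0).
  D is 4 units south of E: delta (east=+0, north=-4); D at (east=0, north=-4).
  C is 7 units southwest of D: delta (east=-7, north=-7); C at (east=-7, north=-11).
  B is 5 units east of C: delta (east=+5, north=+0); B at (east=-2, north=-11).
  A is 7 units south of B: delta (east=+0, north=-7); A at (east=-2, north=-18).
Therefore A relative to E: (east=-2, north=-18).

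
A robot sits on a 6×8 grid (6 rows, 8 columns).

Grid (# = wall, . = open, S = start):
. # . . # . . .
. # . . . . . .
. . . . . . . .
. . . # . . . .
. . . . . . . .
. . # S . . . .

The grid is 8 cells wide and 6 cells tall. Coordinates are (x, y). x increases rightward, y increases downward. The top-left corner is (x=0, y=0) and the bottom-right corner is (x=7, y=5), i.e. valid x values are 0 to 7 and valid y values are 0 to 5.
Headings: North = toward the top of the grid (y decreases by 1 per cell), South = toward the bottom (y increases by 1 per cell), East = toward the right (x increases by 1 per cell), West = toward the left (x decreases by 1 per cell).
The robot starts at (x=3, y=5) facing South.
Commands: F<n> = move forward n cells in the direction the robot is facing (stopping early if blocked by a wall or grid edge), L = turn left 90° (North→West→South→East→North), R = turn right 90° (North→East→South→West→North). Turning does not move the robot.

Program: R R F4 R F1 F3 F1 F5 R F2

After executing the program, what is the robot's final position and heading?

Start: (x=3, y=5), facing South
  R: turn right, now facing West
  R: turn right, now facing North
  F4: move forward 1/4 (blocked), now at (x=3, y=4)
  R: turn right, now facing East
  F1: move forward 1, now at (x=4, y=4)
  F3: move forward 3, now at (x=7, y=4)
  F1: move forward 0/1 (blocked), now at (x=7, y=4)
  F5: move forward 0/5 (blocked), now at (x=7, y=4)
  R: turn right, now facing South
  F2: move forward 1/2 (blocked), now at (x=7, y=5)
Final: (x=7, y=5), facing South

Answer: Final position: (x=7, y=5), facing South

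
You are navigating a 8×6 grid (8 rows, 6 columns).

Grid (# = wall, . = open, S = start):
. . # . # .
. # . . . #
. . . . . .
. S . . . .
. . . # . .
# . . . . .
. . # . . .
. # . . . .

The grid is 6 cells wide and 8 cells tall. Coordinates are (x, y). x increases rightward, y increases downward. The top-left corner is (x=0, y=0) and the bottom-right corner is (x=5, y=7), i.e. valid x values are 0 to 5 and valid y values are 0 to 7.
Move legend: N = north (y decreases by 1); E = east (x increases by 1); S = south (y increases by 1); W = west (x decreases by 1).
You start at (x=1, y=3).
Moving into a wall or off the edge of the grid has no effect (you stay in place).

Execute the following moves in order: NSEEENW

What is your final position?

Start: (x=1, y=3)
  N (north): (x=1, y=3) -> (x=1, y=2)
  S (south): (x=1, y=2) -> (x=1, y=3)
  E (east): (x=1, y=3) -> (x=2, y=3)
  E (east): (x=2, y=3) -> (x=3, y=3)
  E (east): (x=3, y=3) -> (x=4, y=3)
  N (north): (x=4, y=3) -> (x=4, y=2)
  W (west): (x=4, y=2) -> (x=3, y=2)
Final: (x=3, y=2)

Answer: Final position: (x=3, y=2)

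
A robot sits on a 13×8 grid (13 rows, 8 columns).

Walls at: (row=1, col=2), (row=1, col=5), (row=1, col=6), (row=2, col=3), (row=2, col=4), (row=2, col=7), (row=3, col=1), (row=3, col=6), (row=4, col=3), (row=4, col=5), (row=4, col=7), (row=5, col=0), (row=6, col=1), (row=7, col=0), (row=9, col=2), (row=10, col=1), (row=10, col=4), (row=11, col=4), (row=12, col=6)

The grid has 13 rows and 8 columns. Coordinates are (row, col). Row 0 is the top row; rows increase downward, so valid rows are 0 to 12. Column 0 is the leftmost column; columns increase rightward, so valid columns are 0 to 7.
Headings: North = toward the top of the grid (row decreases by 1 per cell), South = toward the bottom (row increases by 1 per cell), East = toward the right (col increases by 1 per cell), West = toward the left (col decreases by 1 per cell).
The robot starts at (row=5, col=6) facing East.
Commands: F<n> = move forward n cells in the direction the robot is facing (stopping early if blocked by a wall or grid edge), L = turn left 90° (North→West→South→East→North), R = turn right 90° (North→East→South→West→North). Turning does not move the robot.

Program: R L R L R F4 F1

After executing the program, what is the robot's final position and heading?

Answer: Final position: (row=10, col=6), facing South

Derivation:
Start: (row=5, col=6), facing East
  R: turn right, now facing South
  L: turn left, now facing East
  R: turn right, now facing South
  L: turn left, now facing East
  R: turn right, now facing South
  F4: move forward 4, now at (row=9, col=6)
  F1: move forward 1, now at (row=10, col=6)
Final: (row=10, col=6), facing South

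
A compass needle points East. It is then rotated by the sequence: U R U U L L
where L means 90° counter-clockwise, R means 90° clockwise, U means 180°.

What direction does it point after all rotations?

Answer: Final heading: South

Derivation:
Start: East
  U (U-turn (180°)) -> West
  R (right (90° clockwise)) -> North
  U (U-turn (180°)) -> South
  U (U-turn (180°)) -> North
  L (left (90° counter-clockwise)) -> West
  L (left (90° counter-clockwise)) -> South
Final: South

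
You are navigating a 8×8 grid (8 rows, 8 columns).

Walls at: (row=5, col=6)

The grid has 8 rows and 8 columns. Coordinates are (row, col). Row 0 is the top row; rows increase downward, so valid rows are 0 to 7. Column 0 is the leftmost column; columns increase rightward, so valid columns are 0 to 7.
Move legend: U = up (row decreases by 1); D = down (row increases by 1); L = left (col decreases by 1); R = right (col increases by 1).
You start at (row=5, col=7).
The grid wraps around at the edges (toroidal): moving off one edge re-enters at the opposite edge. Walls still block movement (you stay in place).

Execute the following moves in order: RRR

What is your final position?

Start: (row=5, col=7)
  R (right): (row=5, col=7) -> (row=5, col=0)
  R (right): (row=5, col=0) -> (row=5, col=1)
  R (right): (row=5, col=1) -> (row=5, col=2)
Final: (row=5, col=2)

Answer: Final position: (row=5, col=2)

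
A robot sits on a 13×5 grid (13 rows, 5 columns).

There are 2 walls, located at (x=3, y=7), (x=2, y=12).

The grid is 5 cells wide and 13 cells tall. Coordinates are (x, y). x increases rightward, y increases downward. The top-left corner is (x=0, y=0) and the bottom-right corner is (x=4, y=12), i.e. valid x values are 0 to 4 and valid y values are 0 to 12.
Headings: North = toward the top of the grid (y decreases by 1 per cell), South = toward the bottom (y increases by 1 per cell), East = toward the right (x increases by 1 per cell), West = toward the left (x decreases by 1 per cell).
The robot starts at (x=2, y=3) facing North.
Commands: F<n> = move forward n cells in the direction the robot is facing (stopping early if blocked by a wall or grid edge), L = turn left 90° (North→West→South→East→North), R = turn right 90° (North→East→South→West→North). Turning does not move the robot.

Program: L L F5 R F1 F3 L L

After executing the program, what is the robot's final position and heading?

Start: (x=2, y=3), facing North
  L: turn left, now facing West
  L: turn left, now facing South
  F5: move forward 5, now at (x=2, y=8)
  R: turn right, now facing West
  F1: move forward 1, now at (x=1, y=8)
  F3: move forward 1/3 (blocked), now at (x=0, y=8)
  L: turn left, now facing South
  L: turn left, now facing East
Final: (x=0, y=8), facing East

Answer: Final position: (x=0, y=8), facing East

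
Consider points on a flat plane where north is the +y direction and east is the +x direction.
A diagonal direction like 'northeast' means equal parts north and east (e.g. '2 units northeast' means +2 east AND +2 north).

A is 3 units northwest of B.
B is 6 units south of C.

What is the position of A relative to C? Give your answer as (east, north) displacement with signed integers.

Answer: A is at (east=-3, north=-3) relative to C.

Derivation:
Place C at the origin (east=0, north=0).
  B is 6 units south of C: delta (east=+0, north=-6); B at (east=0, north=-6).
  A is 3 units northwest of B: delta (east=-3, north=+3); A at (east=-3, north=-3).
Therefore A relative to C: (east=-3, north=-3).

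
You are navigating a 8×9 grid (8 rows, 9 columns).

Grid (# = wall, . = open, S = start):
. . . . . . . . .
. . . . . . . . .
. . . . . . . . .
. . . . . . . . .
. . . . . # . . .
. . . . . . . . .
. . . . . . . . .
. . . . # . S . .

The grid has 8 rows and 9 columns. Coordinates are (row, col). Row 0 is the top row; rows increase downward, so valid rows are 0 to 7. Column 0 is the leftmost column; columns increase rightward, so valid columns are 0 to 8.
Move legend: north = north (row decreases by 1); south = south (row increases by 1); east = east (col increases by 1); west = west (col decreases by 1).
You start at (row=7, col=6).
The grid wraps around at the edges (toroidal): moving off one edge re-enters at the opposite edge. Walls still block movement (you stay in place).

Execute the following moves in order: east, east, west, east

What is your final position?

Start: (row=7, col=6)
  east (east): (row=7, col=6) -> (row=7, col=7)
  east (east): (row=7, col=7) -> (row=7, col=8)
  west (west): (row=7, col=8) -> (row=7, col=7)
  east (east): (row=7, col=7) -> (row=7, col=8)
Final: (row=7, col=8)

Answer: Final position: (row=7, col=8)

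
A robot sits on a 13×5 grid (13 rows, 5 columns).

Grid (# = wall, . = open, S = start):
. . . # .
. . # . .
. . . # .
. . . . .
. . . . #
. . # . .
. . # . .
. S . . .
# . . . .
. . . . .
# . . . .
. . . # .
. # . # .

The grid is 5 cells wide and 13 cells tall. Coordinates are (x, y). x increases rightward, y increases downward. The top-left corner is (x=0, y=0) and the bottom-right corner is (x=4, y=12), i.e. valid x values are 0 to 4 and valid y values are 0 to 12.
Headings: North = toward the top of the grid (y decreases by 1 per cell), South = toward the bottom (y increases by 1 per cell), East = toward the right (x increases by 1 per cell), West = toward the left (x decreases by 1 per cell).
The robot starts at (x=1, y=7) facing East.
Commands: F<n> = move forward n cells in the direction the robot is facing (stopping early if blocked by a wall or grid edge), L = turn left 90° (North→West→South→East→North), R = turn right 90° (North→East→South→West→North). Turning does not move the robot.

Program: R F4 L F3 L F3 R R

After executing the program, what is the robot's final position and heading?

Start: (x=1, y=7), facing East
  R: turn right, now facing South
  F4: move forward 4, now at (x=1, y=11)
  L: turn left, now facing East
  F3: move forward 1/3 (blocked), now at (x=2, y=11)
  L: turn left, now facing North
  F3: move forward 3, now at (x=2, y=8)
  R: turn right, now facing East
  R: turn right, now facing South
Final: (x=2, y=8), facing South

Answer: Final position: (x=2, y=8), facing South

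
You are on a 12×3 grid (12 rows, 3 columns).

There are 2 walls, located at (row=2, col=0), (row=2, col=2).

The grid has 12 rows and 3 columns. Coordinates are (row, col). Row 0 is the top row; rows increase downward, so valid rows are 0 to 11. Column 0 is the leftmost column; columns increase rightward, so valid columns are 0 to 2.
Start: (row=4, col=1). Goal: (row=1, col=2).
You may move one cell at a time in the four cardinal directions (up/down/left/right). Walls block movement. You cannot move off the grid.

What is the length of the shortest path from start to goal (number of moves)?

BFS from (row=4, col=1) until reaching (row=1, col=2):
  Distance 0: (row=4, col=1)
  Distance 1: (row=3, col=1), (row=4, col=0), (row=4, col=2), (row=5, col=1)
  Distance 2: (row=2, col=1), (row=3, col=0), (row=3, col=2), (row=5, col=0), (row=5, col=2), (row=6, col=1)
  Distance 3: (row=1, col=1), (row=6, col=0), (row=6, col=2), (row=7, col=1)
  Distance 4: (row=0, col=1), (row=1, col=0), (row=1, col=2), (row=7, col=0), (row=7, col=2), (row=8, col=1)  <- goal reached here
One shortest path (4 moves): (row=4, col=1) -> (row=3, col=1) -> (row=2, col=1) -> (row=1, col=1) -> (row=1, col=2)

Answer: Shortest path length: 4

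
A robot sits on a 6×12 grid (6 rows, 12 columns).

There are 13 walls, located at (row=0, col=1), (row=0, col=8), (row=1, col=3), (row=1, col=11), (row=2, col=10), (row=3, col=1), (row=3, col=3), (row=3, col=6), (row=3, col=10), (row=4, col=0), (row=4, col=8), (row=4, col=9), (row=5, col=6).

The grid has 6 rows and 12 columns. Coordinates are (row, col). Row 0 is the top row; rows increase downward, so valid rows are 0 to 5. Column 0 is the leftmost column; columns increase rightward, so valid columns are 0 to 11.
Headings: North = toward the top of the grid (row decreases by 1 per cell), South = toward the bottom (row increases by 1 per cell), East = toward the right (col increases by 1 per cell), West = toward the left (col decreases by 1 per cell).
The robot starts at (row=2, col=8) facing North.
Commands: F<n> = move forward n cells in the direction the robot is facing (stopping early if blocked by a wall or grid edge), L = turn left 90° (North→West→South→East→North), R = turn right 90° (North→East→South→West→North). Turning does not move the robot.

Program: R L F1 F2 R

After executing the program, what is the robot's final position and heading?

Start: (row=2, col=8), facing North
  R: turn right, now facing East
  L: turn left, now facing North
  F1: move forward 1, now at (row=1, col=8)
  F2: move forward 0/2 (blocked), now at (row=1, col=8)
  R: turn right, now facing East
Final: (row=1, col=8), facing East

Answer: Final position: (row=1, col=8), facing East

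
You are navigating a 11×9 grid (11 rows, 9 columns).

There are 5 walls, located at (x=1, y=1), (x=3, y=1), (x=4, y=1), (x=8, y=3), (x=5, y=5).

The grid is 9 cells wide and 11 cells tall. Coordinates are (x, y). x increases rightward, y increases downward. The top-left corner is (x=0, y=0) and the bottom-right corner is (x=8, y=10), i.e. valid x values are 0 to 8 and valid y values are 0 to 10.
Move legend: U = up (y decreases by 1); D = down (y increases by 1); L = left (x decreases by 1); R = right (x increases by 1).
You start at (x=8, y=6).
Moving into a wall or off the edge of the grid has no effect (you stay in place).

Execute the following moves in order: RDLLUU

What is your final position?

Answer: Final position: (x=6, y=5)

Derivation:
Start: (x=8, y=6)
  R (right): blocked, stay at (x=8, y=6)
  D (down): (x=8, y=6) -> (x=8, y=7)
  L (left): (x=8, y=7) -> (x=7, y=7)
  L (left): (x=7, y=7) -> (x=6, y=7)
  U (up): (x=6, y=7) -> (x=6, y=6)
  U (up): (x=6, y=6) -> (x=6, y=5)
Final: (x=6, y=5)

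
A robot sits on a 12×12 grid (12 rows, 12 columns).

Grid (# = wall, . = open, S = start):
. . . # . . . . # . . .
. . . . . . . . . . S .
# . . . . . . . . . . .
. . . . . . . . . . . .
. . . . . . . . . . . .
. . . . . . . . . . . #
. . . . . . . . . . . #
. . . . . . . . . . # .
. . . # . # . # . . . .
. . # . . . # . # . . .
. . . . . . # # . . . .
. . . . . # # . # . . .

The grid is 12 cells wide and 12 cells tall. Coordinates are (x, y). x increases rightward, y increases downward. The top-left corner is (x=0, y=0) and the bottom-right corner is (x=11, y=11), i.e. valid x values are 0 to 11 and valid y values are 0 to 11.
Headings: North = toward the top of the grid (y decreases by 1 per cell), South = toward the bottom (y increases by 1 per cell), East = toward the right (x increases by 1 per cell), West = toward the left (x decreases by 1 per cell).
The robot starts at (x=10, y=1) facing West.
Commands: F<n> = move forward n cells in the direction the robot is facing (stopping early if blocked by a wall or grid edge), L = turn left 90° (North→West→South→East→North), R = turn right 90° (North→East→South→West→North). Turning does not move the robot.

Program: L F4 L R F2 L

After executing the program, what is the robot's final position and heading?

Answer: Final position: (x=10, y=6), facing East

Derivation:
Start: (x=10, y=1), facing West
  L: turn left, now facing South
  F4: move forward 4, now at (x=10, y=5)
  L: turn left, now facing East
  R: turn right, now facing South
  F2: move forward 1/2 (blocked), now at (x=10, y=6)
  L: turn left, now facing East
Final: (x=10, y=6), facing East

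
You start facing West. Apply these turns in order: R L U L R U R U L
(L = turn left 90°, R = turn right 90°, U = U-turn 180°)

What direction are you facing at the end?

Answer: Final heading: East

Derivation:
Start: West
  R (right (90° clockwise)) -> North
  L (left (90° counter-clockwise)) -> West
  U (U-turn (180°)) -> East
  L (left (90° counter-clockwise)) -> North
  R (right (90° clockwise)) -> East
  U (U-turn (180°)) -> West
  R (right (90° clockwise)) -> North
  U (U-turn (180°)) -> South
  L (left (90° counter-clockwise)) -> East
Final: East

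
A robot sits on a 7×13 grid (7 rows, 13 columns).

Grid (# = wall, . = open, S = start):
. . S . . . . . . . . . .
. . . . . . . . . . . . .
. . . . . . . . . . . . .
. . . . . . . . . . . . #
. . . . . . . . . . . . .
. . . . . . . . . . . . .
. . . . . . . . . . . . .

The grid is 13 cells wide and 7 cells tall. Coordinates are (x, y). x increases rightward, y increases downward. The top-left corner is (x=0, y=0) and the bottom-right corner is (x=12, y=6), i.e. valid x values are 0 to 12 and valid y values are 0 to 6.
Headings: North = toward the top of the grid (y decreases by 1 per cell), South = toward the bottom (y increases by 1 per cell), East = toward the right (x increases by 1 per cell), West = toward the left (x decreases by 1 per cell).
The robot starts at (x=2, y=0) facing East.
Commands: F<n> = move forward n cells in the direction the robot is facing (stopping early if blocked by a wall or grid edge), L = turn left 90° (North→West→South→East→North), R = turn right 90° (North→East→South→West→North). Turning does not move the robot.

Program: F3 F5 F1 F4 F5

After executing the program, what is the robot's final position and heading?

Answer: Final position: (x=12, y=0), facing East

Derivation:
Start: (x=2, y=0), facing East
  F3: move forward 3, now at (x=5, y=0)
  F5: move forward 5, now at (x=10, y=0)
  F1: move forward 1, now at (x=11, y=0)
  F4: move forward 1/4 (blocked), now at (x=12, y=0)
  F5: move forward 0/5 (blocked), now at (x=12, y=0)
Final: (x=12, y=0), facing East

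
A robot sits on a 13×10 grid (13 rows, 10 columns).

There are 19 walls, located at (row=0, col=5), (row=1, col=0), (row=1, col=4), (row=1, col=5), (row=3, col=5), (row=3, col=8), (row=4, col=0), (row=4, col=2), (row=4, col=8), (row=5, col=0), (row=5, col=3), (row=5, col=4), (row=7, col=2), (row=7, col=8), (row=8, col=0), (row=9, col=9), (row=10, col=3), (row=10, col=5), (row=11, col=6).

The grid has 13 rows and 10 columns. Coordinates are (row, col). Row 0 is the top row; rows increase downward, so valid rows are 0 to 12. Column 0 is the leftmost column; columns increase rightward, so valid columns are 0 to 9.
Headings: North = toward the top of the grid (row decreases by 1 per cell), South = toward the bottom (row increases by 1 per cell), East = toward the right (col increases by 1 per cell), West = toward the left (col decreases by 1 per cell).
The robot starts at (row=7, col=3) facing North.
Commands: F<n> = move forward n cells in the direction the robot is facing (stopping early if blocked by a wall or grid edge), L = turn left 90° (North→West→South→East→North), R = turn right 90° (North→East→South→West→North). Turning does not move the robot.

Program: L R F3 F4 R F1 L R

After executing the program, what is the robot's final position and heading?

Start: (row=7, col=3), facing North
  L: turn left, now facing West
  R: turn right, now facing North
  F3: move forward 1/3 (blocked), now at (row=6, col=3)
  F4: move forward 0/4 (blocked), now at (row=6, col=3)
  R: turn right, now facing East
  F1: move forward 1, now at (row=6, col=4)
  L: turn left, now facing North
  R: turn right, now facing East
Final: (row=6, col=4), facing East

Answer: Final position: (row=6, col=4), facing East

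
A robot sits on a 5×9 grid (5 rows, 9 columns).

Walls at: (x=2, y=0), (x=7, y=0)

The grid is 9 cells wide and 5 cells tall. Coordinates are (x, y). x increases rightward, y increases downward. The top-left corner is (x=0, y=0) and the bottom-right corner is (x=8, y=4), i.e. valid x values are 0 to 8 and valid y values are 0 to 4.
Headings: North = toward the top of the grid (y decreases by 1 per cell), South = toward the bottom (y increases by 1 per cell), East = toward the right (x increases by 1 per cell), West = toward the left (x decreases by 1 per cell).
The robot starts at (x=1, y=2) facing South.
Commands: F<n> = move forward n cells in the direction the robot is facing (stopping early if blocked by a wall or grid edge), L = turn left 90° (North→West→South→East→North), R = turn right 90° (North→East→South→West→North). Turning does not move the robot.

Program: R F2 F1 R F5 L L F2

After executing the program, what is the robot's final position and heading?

Answer: Final position: (x=0, y=2), facing South

Derivation:
Start: (x=1, y=2), facing South
  R: turn right, now facing West
  F2: move forward 1/2 (blocked), now at (x=0, y=2)
  F1: move forward 0/1 (blocked), now at (x=0, y=2)
  R: turn right, now facing North
  F5: move forward 2/5 (blocked), now at (x=0, y=0)
  L: turn left, now facing West
  L: turn left, now facing South
  F2: move forward 2, now at (x=0, y=2)
Final: (x=0, y=2), facing South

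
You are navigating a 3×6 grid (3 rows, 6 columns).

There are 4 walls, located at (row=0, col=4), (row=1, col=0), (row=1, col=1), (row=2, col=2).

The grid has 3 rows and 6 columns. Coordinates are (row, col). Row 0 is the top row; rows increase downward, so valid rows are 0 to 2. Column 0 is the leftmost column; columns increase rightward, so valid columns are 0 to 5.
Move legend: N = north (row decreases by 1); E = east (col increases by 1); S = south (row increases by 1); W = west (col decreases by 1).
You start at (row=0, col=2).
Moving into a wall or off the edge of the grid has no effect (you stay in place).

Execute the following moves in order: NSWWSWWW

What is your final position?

Answer: Final position: (row=1, col=2)

Derivation:
Start: (row=0, col=2)
  N (north): blocked, stay at (row=0, col=2)
  S (south): (row=0, col=2) -> (row=1, col=2)
  W (west): blocked, stay at (row=1, col=2)
  W (west): blocked, stay at (row=1, col=2)
  S (south): blocked, stay at (row=1, col=2)
  [×3]W (west): blocked, stay at (row=1, col=2)
Final: (row=1, col=2)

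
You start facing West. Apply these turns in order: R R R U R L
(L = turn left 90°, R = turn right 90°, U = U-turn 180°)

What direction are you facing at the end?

Answer: Final heading: North

Derivation:
Start: West
  R (right (90° clockwise)) -> North
  R (right (90° clockwise)) -> East
  R (right (90° clockwise)) -> South
  U (U-turn (180°)) -> North
  R (right (90° clockwise)) -> East
  L (left (90° counter-clockwise)) -> North
Final: North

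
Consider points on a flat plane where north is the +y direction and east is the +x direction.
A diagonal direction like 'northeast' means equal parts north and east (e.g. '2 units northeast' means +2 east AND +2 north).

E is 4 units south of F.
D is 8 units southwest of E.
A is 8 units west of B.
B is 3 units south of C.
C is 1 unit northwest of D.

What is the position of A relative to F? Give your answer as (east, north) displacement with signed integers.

Answer: A is at (east=-17, north=-14) relative to F.

Derivation:
Place F at the origin (east=0, north=0).
  E is 4 units south of F: delta (east=+0, north=-4); E at (east=0, north=-4).
  D is 8 units southwest of E: delta (east=-8, north=-8); D at (east=-8, north=-12).
  C is 1 unit northwest of D: delta (east=-1, north=+1); C at (east=-9, north=-11).
  B is 3 units south of C: delta (east=+0, north=-3); B at (east=-9, north=-14).
  A is 8 units west of B: delta (east=-8, north=+0); A at (east=-17, north=-14).
Therefore A relative to F: (east=-17, north=-14).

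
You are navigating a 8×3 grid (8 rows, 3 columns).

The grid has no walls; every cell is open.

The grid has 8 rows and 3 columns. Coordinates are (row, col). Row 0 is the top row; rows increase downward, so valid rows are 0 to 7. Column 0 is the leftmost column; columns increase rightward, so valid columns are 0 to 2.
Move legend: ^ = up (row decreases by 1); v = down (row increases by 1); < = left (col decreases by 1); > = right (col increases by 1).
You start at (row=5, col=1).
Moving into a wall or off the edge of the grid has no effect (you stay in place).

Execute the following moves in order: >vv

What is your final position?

Start: (row=5, col=1)
  > (right): (row=5, col=1) -> (row=5, col=2)
  v (down): (row=5, col=2) -> (row=6, col=2)
  v (down): (row=6, col=2) -> (row=7, col=2)
Final: (row=7, col=2)

Answer: Final position: (row=7, col=2)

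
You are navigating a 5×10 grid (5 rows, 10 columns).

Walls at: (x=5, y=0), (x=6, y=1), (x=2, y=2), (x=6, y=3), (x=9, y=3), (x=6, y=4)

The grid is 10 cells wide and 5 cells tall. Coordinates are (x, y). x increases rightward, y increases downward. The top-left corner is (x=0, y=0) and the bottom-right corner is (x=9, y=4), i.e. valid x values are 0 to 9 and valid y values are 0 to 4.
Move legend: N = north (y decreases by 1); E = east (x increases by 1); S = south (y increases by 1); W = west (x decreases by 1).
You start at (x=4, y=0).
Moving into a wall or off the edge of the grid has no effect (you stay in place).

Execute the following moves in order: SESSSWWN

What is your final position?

Answer: Final position: (x=3, y=3)

Derivation:
Start: (x=4, y=0)
  S (south): (x=4, y=0) -> (x=4, y=1)
  E (east): (x=4, y=1) -> (x=5, y=1)
  S (south): (x=5, y=1) -> (x=5, y=2)
  S (south): (x=5, y=2) -> (x=5, y=3)
  S (south): (x=5, y=3) -> (x=5, y=4)
  W (west): (x=5, y=4) -> (x=4, y=4)
  W (west): (x=4, y=4) -> (x=3, y=4)
  N (north): (x=3, y=4) -> (x=3, y=3)
Final: (x=3, y=3)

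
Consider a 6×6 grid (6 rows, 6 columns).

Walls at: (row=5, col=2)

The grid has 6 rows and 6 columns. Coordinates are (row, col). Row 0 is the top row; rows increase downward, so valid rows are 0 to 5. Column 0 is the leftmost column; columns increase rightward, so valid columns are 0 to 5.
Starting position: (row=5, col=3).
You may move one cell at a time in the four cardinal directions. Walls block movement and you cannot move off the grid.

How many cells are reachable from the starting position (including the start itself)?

BFS flood-fill from (row=5, col=3):
  Distance 0: (row=5, col=3)
  Distance 1: (row=4, col=3), (row=5, col=4)
  Distance 2: (row=3, col=3), (row=4, col=2), (row=4, col=4), (row=5, col=5)
  Distance 3: (row=2, col=3), (row=3, col=2), (row=3, col=4), (row=4, col=1), (row=4, col=5)
  Distance 4: (row=1, col=3), (row=2, col=2), (row=2, col=4), (row=3, col=1), (row=3, col=5), (row=4, col=0), (row=5, col=1)
  Distance 5: (row=0, col=3), (row=1, col=2), (row=1, col=4), (row=2, col=1), (row=2, col=5), (row=3, col=0), (row=5, col=0)
  Distance 6: (row=0, col=2), (row=0, col=4), (row=1, col=1), (row=1, col=5), (row=2, col=0)
  Distance 7: (row=0, col=1), (row=0, col=5), (row=1, col=0)
  Distance 8: (row=0, col=0)
Total reachable: 35 (grid has 35 open cells total)

Answer: Reachable cells: 35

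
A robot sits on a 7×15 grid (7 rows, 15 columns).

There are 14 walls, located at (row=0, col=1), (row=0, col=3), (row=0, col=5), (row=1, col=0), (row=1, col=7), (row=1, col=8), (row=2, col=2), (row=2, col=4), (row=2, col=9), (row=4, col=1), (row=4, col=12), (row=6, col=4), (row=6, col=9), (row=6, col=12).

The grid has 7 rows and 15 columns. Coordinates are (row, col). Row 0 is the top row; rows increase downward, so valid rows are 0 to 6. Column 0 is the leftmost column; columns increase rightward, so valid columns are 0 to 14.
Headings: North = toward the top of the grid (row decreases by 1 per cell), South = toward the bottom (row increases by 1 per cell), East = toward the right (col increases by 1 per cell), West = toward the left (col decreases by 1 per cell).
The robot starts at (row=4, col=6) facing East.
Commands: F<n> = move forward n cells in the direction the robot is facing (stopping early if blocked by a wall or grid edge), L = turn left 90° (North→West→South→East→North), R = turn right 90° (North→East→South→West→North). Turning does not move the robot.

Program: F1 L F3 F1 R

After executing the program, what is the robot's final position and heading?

Answer: Final position: (row=2, col=7), facing East

Derivation:
Start: (row=4, col=6), facing East
  F1: move forward 1, now at (row=4, col=7)
  L: turn left, now facing North
  F3: move forward 2/3 (blocked), now at (row=2, col=7)
  F1: move forward 0/1 (blocked), now at (row=2, col=7)
  R: turn right, now facing East
Final: (row=2, col=7), facing East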